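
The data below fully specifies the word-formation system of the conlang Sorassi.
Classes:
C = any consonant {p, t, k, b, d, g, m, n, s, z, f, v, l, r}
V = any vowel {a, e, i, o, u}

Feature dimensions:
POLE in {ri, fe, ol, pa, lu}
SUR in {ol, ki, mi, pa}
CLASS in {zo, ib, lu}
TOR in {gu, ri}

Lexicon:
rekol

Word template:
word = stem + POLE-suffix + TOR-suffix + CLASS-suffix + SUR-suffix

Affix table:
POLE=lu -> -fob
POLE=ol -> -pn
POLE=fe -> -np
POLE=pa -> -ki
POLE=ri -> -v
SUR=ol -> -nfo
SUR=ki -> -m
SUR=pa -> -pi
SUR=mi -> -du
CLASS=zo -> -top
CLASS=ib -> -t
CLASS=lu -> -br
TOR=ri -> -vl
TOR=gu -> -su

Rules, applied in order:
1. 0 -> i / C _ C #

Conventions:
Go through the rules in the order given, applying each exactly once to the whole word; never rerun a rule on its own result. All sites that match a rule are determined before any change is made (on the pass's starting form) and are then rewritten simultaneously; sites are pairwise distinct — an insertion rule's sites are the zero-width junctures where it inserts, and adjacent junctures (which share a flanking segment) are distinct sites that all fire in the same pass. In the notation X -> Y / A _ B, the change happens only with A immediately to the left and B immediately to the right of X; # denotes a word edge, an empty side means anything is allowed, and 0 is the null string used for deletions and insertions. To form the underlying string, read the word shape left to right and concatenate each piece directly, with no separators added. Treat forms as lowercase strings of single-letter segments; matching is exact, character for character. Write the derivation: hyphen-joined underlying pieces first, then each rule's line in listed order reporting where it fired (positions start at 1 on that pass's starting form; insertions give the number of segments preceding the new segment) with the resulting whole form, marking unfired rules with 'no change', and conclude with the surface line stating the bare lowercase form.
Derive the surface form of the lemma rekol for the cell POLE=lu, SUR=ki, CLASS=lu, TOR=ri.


underlying: rekol-fob-vl-br-m
1. 0 -> i / C _ C #: inserts after position(s) 12: rekolfobvlbrim
surface: rekolfobvlbrim


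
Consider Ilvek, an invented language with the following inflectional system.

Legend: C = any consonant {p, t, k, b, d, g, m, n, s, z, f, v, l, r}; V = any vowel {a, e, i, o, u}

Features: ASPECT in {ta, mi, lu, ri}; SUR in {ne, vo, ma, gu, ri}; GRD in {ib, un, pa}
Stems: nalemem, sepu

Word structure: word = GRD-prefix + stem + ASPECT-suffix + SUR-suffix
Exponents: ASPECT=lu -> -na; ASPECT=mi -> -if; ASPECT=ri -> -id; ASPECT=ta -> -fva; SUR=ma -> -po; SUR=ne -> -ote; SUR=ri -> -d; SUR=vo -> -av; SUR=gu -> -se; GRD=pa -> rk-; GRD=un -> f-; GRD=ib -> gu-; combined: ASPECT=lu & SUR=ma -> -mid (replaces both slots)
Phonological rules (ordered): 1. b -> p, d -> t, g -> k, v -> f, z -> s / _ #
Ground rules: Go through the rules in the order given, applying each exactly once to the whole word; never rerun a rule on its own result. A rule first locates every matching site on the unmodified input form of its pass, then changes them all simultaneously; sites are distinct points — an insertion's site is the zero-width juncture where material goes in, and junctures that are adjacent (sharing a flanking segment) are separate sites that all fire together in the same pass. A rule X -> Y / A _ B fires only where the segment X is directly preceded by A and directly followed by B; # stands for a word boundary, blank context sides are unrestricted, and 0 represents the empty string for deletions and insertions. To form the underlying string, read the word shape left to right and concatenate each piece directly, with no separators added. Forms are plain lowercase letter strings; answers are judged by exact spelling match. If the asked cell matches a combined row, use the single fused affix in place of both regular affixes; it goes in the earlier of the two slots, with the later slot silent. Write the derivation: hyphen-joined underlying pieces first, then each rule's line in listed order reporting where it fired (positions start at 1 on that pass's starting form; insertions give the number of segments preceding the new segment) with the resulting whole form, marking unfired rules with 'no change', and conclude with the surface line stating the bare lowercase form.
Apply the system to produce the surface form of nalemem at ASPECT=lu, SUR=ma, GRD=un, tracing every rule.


underlying: f-nalemem-mid
1. b -> p, d -> t, g -> k, v -> f, z -> s / _ #: fires at position(s) 11: fnalememmit
surface: fnalememmit


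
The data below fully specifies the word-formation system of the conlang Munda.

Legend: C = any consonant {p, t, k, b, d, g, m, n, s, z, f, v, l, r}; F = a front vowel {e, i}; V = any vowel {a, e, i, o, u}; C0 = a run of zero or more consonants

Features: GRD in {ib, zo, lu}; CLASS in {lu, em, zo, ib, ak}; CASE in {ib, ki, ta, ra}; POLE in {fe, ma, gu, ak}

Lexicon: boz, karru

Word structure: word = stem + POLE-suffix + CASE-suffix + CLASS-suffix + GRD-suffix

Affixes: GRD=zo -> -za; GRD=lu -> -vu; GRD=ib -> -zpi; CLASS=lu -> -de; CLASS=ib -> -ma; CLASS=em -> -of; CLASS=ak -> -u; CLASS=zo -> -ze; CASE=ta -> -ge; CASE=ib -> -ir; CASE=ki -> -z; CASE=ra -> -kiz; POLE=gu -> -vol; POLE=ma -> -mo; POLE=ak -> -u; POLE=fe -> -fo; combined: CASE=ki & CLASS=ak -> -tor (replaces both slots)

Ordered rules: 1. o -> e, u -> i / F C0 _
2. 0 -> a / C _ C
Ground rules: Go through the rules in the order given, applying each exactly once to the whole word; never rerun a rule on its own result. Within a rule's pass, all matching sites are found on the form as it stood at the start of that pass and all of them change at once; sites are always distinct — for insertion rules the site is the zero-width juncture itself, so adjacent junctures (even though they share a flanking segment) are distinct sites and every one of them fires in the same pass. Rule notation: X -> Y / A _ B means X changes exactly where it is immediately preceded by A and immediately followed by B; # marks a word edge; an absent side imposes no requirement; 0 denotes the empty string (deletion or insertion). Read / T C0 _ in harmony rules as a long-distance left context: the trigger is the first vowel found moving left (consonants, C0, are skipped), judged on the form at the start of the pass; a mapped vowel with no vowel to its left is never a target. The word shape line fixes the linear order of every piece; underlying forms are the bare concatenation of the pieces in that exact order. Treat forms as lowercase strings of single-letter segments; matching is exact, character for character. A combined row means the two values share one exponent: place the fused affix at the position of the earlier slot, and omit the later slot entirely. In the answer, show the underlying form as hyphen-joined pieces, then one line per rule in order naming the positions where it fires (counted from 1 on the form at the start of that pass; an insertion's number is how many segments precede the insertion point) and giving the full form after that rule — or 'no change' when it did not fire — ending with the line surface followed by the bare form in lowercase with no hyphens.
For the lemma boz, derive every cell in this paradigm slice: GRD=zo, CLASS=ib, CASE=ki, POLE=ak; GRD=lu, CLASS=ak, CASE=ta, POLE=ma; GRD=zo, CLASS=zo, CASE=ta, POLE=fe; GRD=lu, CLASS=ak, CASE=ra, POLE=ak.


cell GRD=zo, CLASS=ib, CASE=ki, POLE=ak:
underlying: boz-u-z-ma-za
1. o -> e, u -> i / F C0 _: no change
2. 0 -> a / C _ C: inserts after position(s) 5: bozuzamaza
surface: bozuzamaza

cell GRD=lu, CLASS=ak, CASE=ta, POLE=ma:
underlying: boz-mo-ge-u-vu
1. o -> e, u -> i / F C0 _: fires at position(s) 8: bozmogeivu
2. 0 -> a / C _ C: inserts after position(s) 3: bozamogeivu
surface: bozamogeivu

cell GRD=zo, CLASS=zo, CASE=ta, POLE=fe:
underlying: boz-fo-ge-ze-za
1. o -> e, u -> i / F C0 _: no change
2. 0 -> a / C _ C: inserts after position(s) 3: bozafogezeza
surface: bozafogezeza

cell GRD=lu, CLASS=ak, CASE=ra, POLE=ak:
underlying: boz-u-kiz-u-vu
1. o -> e, u -> i / F C0 _: fires at position(s) 8: bozukizivu
2. 0 -> a / C _ C: no change
surface: bozukizivu


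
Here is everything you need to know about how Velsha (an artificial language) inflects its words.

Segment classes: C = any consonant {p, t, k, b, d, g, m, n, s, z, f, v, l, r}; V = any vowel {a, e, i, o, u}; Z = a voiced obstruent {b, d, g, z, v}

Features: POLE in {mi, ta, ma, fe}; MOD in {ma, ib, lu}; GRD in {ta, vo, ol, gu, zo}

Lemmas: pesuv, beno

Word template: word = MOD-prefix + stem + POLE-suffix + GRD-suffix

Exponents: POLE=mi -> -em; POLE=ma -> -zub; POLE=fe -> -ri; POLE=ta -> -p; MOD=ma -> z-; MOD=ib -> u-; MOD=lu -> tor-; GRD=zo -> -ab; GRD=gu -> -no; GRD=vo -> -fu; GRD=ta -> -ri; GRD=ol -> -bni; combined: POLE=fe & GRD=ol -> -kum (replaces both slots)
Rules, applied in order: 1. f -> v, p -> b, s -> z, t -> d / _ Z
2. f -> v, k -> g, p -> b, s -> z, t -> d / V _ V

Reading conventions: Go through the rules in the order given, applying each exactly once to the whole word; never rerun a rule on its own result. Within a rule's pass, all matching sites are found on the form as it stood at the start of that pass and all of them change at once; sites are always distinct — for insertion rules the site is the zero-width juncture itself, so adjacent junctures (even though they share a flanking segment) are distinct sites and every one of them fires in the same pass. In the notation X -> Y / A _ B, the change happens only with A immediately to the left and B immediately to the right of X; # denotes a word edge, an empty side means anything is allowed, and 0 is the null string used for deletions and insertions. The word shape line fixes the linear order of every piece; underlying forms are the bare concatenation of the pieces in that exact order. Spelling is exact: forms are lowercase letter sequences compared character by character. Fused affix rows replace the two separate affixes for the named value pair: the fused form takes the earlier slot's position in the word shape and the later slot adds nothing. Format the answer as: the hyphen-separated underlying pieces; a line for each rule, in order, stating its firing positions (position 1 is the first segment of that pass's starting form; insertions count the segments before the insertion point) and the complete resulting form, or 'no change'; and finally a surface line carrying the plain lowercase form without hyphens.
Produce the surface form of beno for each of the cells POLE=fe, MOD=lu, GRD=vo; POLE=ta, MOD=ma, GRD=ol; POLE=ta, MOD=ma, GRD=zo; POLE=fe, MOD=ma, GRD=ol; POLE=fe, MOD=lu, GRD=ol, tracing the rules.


cell POLE=fe, MOD=lu, GRD=vo:
underlying: tor-beno-ri-fu
1. f -> v, p -> b, s -> z, t -> d / _ Z: no change
2. f -> v, k -> g, p -> b, s -> z, t -> d / V _ V: fires at position(s) 10: torbenorivu
surface: torbenorivu

cell POLE=ta, MOD=ma, GRD=ol:
underlying: z-beno-p-bni
1. f -> v, p -> b, s -> z, t -> d / _ Z: fires at position(s) 6: zbenobbni
2. f -> v, k -> g, p -> b, s -> z, t -> d / V _ V: no change
surface: zbenobbni

cell POLE=ta, MOD=ma, GRD=zo:
underlying: z-beno-p-ab
1. f -> v, p -> b, s -> z, t -> d / _ Z: no change
2. f -> v, k -> g, p -> b, s -> z, t -> d / V _ V: fires at position(s) 6: zbenobab
surface: zbenobab

cell POLE=fe, MOD=ma, GRD=ol:
underlying: z-beno-kum
1. f -> v, p -> b, s -> z, t -> d / _ Z: no change
2. f -> v, k -> g, p -> b, s -> z, t -> d / V _ V: fires at position(s) 6: zbenogum
surface: zbenogum

cell POLE=fe, MOD=lu, GRD=ol:
underlying: tor-beno-kum
1. f -> v, p -> b, s -> z, t -> d / _ Z: no change
2. f -> v, k -> g, p -> b, s -> z, t -> d / V _ V: fires at position(s) 8: torbenogum
surface: torbenogum


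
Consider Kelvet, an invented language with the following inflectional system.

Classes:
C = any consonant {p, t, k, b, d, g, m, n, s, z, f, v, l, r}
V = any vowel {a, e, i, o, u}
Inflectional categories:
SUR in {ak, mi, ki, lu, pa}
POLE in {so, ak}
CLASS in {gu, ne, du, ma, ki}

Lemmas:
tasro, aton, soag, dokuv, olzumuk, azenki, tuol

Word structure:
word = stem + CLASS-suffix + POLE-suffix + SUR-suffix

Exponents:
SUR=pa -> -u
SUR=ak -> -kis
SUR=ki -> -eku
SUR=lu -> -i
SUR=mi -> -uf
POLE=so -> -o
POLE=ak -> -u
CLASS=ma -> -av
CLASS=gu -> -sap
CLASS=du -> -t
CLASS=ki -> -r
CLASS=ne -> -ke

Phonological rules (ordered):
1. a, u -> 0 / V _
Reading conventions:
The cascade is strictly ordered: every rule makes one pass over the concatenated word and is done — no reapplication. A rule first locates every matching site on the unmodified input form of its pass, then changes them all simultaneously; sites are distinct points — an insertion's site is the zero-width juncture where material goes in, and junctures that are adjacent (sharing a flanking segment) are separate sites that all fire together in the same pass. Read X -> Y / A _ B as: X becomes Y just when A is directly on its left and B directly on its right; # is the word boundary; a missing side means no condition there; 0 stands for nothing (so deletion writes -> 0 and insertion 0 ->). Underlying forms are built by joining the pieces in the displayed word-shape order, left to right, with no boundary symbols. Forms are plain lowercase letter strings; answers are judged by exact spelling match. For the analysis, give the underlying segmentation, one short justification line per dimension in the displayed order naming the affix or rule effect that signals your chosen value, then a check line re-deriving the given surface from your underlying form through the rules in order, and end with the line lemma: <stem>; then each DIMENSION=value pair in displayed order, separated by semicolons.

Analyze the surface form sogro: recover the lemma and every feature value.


underlying: soag-r-o-u
SUR=pa - signalled by the affix -u
POLE=so - signalled by the affix -o
CLASS=ki - signalled by the affix -r
check: soagrou -> sogro
lemma: soag; SUR=pa; POLE=so; CLASS=ki


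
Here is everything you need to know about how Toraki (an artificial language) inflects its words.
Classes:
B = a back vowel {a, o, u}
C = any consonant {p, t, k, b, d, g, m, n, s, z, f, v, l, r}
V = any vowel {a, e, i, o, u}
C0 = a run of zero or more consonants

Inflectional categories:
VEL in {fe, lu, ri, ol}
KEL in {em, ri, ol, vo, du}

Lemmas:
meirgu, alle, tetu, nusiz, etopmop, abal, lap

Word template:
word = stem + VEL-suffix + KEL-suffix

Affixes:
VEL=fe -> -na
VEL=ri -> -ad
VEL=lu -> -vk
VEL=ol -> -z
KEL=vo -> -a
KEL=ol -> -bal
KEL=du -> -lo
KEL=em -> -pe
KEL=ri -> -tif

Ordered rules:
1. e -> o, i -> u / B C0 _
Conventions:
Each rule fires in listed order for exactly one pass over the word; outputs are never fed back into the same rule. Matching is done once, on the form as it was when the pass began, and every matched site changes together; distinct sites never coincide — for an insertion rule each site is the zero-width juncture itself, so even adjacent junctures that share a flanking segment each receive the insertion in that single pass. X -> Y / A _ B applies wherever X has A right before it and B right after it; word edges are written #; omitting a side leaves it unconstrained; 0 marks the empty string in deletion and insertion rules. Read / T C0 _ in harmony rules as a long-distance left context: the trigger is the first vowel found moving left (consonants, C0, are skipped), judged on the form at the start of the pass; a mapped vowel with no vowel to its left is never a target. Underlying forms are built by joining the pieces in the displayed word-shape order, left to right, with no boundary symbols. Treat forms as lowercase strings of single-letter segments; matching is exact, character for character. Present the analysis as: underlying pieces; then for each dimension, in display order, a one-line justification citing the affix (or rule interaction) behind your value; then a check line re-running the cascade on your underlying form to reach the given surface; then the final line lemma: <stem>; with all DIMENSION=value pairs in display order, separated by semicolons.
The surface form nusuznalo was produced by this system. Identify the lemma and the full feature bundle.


underlying: nusiz-na-lo
VEL=fe - signalled by the affix -na
KEL=du - signalled by the affix -lo
check: nusiznalo -> nusuznalo
lemma: nusiz; VEL=fe; KEL=du


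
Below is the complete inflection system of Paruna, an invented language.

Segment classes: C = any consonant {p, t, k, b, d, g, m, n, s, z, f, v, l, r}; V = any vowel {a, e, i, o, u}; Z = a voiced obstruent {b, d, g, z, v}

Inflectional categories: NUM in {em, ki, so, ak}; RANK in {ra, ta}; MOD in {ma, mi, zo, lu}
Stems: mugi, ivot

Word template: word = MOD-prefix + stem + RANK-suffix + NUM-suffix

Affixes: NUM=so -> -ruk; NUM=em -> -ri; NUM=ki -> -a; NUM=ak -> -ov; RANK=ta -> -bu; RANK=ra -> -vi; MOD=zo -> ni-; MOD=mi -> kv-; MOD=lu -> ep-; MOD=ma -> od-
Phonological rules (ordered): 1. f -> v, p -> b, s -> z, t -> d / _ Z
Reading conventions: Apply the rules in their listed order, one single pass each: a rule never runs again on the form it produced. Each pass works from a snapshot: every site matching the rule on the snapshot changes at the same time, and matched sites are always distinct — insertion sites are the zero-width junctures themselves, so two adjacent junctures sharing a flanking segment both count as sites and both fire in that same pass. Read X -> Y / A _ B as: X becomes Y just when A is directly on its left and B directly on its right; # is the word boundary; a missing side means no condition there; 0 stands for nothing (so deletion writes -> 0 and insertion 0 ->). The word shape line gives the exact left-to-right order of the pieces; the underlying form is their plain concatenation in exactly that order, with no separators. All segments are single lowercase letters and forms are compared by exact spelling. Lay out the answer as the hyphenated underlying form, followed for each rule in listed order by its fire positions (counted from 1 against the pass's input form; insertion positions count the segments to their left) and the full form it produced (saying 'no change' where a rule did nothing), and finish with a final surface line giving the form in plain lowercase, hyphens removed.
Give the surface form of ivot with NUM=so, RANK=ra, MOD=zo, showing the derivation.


underlying: ni-ivot-vi-ruk
1. f -> v, p -> b, s -> z, t -> d / _ Z: fires at position(s) 6: niivodviruk
surface: niivodviruk


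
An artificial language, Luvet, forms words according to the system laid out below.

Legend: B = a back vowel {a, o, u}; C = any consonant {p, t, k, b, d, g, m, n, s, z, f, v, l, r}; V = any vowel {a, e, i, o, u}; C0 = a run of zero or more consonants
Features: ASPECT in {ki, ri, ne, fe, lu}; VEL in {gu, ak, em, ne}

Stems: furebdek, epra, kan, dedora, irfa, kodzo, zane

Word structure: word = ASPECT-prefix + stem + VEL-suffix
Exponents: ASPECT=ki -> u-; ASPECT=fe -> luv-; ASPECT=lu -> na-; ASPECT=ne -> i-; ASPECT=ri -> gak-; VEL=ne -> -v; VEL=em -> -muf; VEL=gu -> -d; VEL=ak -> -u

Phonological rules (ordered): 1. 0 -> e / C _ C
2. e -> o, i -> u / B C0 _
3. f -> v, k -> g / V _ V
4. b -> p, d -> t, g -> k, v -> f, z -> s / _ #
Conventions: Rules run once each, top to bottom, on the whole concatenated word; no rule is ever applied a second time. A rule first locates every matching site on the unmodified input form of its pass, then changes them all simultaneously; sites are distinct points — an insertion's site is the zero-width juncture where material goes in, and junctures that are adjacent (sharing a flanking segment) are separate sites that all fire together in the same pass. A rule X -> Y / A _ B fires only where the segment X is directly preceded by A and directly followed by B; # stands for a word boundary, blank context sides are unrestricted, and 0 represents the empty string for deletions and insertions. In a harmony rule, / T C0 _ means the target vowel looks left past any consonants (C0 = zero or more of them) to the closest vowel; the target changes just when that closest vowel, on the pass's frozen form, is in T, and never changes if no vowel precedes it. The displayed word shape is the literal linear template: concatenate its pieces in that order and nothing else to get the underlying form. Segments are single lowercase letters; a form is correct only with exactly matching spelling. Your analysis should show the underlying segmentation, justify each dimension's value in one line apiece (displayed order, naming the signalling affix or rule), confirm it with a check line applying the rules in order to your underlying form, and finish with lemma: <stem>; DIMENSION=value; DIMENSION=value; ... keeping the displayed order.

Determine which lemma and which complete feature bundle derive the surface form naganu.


underlying: na-kan-u
ASPECT=lu - signalled by the affix na-
VEL=ak - signalled by the affix -u
check: nakanu -> nakanu -> nakanu -> naganu -> naganu
lemma: kan; ASPECT=lu; VEL=ak


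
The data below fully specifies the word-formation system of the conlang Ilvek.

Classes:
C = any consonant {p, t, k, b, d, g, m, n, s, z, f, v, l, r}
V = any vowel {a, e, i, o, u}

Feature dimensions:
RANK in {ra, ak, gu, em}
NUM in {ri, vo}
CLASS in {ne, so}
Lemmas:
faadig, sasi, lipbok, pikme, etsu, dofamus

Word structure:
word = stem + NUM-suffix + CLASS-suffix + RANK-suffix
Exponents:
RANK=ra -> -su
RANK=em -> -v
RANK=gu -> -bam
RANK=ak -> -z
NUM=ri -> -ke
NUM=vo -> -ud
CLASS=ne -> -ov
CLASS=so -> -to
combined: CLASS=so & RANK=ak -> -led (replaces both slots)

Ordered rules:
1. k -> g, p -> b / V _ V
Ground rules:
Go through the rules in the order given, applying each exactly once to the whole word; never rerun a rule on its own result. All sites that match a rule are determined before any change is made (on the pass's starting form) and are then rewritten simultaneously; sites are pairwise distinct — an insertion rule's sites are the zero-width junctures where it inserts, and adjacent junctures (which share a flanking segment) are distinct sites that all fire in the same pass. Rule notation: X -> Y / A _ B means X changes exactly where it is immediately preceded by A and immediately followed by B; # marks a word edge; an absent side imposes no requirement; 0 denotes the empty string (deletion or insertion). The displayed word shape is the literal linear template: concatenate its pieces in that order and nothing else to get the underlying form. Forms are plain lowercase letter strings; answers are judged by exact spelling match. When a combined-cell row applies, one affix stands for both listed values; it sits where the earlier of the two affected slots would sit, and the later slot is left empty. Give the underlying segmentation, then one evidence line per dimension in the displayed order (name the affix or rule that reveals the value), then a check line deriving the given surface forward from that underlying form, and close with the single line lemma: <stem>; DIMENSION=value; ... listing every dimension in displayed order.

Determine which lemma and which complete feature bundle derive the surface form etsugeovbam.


underlying: etsu-ke-ov-bam
RANK=gu - signalled by the affix -bam
NUM=ri - signalled by the affix -ke
CLASS=ne - signalled by the affix -ov
check: etsukeovbam -> etsugeovbam
lemma: etsu; RANK=gu; NUM=ri; CLASS=ne


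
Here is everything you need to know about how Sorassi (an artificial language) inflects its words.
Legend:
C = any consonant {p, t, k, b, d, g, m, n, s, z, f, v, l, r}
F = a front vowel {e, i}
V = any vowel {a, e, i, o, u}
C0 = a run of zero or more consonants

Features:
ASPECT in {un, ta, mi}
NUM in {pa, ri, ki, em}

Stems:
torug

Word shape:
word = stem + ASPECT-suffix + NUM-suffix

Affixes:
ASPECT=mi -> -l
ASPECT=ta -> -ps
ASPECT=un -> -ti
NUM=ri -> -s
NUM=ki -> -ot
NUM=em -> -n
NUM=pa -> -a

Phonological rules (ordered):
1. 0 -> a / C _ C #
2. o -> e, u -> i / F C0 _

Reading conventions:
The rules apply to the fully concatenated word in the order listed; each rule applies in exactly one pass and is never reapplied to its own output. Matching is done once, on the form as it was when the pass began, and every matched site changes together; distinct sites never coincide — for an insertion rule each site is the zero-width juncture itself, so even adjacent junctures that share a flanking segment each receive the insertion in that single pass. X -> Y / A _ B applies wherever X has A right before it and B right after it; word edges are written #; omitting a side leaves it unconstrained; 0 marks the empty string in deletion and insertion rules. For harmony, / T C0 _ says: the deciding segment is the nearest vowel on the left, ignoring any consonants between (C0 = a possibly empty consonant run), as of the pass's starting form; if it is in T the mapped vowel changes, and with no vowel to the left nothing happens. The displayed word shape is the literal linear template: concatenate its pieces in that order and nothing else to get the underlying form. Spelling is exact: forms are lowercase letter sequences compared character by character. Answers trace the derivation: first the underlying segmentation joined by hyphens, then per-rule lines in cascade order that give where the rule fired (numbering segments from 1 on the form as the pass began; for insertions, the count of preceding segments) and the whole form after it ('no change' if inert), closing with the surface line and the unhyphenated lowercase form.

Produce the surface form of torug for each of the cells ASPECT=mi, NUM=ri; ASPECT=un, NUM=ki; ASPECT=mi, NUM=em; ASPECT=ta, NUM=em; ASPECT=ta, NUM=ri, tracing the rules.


cell ASPECT=mi, NUM=ri:
underlying: torug-l-s
1. 0 -> a / C _ C #: inserts after position(s) 6: toruglas
2. o -> e, u -> i / F C0 _: no change
surface: toruglas

cell ASPECT=un, NUM=ki:
underlying: torug-ti-ot
1. 0 -> a / C _ C #: no change
2. o -> e, u -> i / F C0 _: fires at position(s) 8: torugtiet
surface: torugtiet

cell ASPECT=mi, NUM=em:
underlying: torug-l-n
1. 0 -> a / C _ C #: inserts after position(s) 6: toruglan
2. o -> e, u -> i / F C0 _: no change
surface: toruglan

cell ASPECT=ta, NUM=em:
underlying: torug-ps-n
1. 0 -> a / C _ C #: inserts after position(s) 7: torugpsan
2. o -> e, u -> i / F C0 _: no change
surface: torugpsan

cell ASPECT=ta, NUM=ri:
underlying: torug-ps-s
1. 0 -> a / C _ C #: inserts after position(s) 7: torugpsas
2. o -> e, u -> i / F C0 _: no change
surface: torugpsas


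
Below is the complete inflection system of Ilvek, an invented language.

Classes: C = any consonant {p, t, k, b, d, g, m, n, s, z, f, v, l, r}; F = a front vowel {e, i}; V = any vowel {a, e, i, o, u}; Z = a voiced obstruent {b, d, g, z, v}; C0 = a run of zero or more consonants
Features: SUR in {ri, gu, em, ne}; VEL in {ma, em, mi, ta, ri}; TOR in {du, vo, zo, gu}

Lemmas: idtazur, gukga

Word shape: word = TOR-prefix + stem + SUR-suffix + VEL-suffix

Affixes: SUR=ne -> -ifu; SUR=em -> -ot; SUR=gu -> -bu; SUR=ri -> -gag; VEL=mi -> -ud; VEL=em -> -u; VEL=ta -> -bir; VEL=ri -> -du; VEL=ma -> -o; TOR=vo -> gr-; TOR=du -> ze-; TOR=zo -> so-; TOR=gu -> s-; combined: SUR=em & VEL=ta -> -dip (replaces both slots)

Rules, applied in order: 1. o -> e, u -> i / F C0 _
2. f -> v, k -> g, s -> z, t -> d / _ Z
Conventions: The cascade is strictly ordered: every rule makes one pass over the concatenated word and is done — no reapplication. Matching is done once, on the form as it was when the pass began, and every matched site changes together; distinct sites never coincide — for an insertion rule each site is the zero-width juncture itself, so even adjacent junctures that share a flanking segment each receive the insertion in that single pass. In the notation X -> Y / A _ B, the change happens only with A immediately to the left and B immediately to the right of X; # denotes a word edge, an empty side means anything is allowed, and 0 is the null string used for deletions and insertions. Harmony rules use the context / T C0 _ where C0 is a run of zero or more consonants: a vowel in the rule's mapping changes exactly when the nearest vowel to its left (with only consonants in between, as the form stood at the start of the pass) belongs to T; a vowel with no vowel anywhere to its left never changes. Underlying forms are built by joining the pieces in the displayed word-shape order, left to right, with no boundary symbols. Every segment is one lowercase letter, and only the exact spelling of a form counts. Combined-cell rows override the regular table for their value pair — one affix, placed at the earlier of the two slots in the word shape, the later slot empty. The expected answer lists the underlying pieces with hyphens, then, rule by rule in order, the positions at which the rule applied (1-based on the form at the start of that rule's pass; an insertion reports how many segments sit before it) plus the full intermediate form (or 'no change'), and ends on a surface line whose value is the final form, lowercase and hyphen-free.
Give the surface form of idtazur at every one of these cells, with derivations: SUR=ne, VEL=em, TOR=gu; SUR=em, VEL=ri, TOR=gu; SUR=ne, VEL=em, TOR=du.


cell SUR=ne, VEL=em, TOR=gu:
underlying: s-idtazur-ifu-u
1. o -> e, u -> i / F C0 _: fires at position(s) 11: sidtazurifiu
2. f -> v, k -> g, s -> z, t -> d / _ Z: no change
surface: sidtazurifiu

cell SUR=em, VEL=ri, TOR=gu:
underlying: s-idtazur-ot-du
1. o -> e, u -> i / F C0 _: no change
2. f -> v, k -> g, s -> z, t -> d / _ Z: fires at position(s) 10: sidtazuroddu
surface: sidtazuroddu

cell SUR=ne, VEL=em, TOR=du:
underlying: ze-idtazur-ifu-u
1. o -> e, u -> i / F C0 _: fires at position(s) 12: zeidtazurifiu
2. f -> v, k -> g, s -> z, t -> d / _ Z: no change
surface: zeidtazurifiu


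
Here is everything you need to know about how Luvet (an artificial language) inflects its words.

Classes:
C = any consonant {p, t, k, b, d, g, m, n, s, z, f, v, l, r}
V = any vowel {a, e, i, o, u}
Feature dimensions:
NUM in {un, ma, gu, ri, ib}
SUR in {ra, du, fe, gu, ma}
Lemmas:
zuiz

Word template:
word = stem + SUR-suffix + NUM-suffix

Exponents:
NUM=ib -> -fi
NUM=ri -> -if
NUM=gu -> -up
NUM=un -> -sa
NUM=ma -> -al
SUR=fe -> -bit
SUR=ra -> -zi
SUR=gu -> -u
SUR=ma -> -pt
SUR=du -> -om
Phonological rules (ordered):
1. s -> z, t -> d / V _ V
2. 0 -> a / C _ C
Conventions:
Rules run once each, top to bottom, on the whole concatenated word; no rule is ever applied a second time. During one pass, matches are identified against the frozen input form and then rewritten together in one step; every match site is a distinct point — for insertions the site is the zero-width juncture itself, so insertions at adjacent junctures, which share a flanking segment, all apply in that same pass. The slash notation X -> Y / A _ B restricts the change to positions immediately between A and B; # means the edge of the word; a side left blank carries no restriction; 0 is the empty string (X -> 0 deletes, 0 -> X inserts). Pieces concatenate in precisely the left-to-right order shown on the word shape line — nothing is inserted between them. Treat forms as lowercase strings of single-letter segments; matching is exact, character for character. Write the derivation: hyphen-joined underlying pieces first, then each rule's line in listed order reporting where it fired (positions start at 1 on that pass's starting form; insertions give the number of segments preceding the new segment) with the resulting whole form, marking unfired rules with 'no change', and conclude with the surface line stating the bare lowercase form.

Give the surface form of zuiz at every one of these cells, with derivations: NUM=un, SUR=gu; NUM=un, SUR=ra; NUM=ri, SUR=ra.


cell NUM=un, SUR=gu:
underlying: zuiz-u-sa
1. s -> z, t -> d / V _ V: fires at position(s) 6: zuizuza
2. 0 -> a / C _ C: no change
surface: zuizuza

cell NUM=un, SUR=ra:
underlying: zuiz-zi-sa
1. s -> z, t -> d / V _ V: fires at position(s) 7: zuizziza
2. 0 -> a / C _ C: inserts after position(s) 4: zuizaziza
surface: zuizaziza

cell NUM=ri, SUR=ra:
underlying: zuiz-zi-if
1. s -> z, t -> d / V _ V: no change
2. 0 -> a / C _ C: inserts after position(s) 4: zuizaziif
surface: zuizaziif


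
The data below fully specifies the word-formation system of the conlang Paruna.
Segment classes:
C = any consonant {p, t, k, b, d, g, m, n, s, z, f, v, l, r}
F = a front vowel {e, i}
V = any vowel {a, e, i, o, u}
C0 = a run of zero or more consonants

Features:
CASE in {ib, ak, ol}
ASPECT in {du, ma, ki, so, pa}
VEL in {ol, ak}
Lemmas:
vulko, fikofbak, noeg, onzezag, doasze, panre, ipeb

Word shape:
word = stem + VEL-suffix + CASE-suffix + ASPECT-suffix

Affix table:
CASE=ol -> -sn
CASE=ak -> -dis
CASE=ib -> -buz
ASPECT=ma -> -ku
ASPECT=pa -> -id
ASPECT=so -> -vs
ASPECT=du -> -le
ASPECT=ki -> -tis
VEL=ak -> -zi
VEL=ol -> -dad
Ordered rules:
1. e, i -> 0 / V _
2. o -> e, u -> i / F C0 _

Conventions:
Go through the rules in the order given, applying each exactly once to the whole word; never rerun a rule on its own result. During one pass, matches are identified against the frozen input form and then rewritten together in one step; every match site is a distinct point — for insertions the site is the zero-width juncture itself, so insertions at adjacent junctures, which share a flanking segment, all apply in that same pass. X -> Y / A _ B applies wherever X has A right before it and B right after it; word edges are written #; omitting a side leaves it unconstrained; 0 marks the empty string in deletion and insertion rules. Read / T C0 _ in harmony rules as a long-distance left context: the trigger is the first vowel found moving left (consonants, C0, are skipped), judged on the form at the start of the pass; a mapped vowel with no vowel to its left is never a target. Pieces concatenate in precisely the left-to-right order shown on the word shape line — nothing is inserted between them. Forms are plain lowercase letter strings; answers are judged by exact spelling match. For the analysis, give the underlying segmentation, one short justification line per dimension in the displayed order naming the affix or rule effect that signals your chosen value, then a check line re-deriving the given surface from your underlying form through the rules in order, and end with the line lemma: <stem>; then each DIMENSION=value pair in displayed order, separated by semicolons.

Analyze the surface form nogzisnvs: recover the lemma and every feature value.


underlying: noeg-zi-sn-vs
CASE=ol - signalled by the affix -sn
ASPECT=so - signalled by the affix -vs
VEL=ak - signalled by the affix -zi
check: noegzisnvs -> nogzisnvs -> nogzisnvs
lemma: noeg; CASE=ol; ASPECT=so; VEL=ak


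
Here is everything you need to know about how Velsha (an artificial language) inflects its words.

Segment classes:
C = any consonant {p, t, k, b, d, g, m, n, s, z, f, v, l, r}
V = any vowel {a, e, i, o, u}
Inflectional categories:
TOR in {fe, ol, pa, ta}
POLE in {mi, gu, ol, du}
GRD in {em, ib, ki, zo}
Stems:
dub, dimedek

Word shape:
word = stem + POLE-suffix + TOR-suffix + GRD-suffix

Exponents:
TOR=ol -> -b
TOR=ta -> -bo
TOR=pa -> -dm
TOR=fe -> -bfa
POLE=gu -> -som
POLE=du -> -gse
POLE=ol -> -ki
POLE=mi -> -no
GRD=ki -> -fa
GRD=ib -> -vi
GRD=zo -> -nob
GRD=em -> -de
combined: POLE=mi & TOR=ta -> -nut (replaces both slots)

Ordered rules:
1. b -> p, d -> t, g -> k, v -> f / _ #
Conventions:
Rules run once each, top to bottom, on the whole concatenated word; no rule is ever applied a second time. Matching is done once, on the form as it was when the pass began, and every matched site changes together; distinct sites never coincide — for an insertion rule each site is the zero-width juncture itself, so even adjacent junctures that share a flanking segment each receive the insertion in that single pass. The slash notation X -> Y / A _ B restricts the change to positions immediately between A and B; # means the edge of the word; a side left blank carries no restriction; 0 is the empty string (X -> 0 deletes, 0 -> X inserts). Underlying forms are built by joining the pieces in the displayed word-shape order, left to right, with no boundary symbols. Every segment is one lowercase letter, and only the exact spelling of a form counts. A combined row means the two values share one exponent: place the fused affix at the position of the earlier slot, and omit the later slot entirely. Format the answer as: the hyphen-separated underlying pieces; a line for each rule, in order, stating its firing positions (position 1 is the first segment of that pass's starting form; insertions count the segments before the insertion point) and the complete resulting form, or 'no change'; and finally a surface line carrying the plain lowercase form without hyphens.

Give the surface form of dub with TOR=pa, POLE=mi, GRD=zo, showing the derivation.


underlying: dub-no-dm-nob
1. b -> p, d -> t, g -> k, v -> f / _ #: fires at position(s) 10: dubnodmnop
surface: dubnodmnop


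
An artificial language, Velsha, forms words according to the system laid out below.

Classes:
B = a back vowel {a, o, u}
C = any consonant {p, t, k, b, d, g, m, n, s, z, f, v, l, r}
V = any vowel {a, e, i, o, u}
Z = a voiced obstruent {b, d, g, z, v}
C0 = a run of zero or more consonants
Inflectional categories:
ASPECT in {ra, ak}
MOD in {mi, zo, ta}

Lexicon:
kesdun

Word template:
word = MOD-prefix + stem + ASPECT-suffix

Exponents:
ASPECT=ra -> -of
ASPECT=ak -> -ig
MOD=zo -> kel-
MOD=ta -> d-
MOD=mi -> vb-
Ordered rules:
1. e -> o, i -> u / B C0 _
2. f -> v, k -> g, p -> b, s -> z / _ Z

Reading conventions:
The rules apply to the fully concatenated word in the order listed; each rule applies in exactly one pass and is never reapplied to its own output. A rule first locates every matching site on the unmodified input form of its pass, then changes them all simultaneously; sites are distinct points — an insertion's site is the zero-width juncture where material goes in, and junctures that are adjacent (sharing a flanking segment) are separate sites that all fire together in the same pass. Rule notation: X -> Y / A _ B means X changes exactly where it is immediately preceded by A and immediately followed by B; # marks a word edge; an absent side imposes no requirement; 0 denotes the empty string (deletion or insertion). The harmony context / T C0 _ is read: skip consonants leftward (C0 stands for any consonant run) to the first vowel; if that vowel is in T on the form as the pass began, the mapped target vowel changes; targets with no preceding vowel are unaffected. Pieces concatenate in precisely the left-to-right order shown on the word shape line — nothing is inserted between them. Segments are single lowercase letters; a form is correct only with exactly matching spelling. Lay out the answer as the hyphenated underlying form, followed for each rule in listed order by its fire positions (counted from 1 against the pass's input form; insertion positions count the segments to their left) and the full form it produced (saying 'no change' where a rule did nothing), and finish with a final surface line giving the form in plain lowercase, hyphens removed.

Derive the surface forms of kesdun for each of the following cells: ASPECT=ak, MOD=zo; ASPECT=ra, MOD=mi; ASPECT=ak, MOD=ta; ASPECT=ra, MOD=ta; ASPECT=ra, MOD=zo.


cell ASPECT=ak, MOD=zo:
underlying: kel-kesdun-ig
1. e -> o, i -> u / B C0 _: fires at position(s) 10: kelkesdunug
2. f -> v, k -> g, p -> b, s -> z / _ Z: fires at position(s) 6: kelkezdunug
surface: kelkezdunug

cell ASPECT=ra, MOD=mi:
underlying: vb-kesdun-of
1. e -> o, i -> u / B C0 _: no change
2. f -> v, k -> g, p -> b, s -> z / _ Z: fires at position(s) 5: vbkezdunof
surface: vbkezdunof

cell ASPECT=ak, MOD=ta:
underlying: d-kesdun-ig
1. e -> o, i -> u / B C0 _: fires at position(s) 8: dkesdunug
2. f -> v, k -> g, p -> b, s -> z / _ Z: fires at position(s) 4: dkezdunug
surface: dkezdunug

cell ASPECT=ra, MOD=ta:
underlying: d-kesdun-of
1. e -> o, i -> u / B C0 _: no change
2. f -> v, k -> g, p -> b, s -> z / _ Z: fires at position(s) 4: dkezdunof
surface: dkezdunof

cell ASPECT=ra, MOD=zo:
underlying: kel-kesdun-of
1. e -> o, i -> u / B C0 _: no change
2. f -> v, k -> g, p -> b, s -> z / _ Z: fires at position(s) 6: kelkezdunof
surface: kelkezdunof


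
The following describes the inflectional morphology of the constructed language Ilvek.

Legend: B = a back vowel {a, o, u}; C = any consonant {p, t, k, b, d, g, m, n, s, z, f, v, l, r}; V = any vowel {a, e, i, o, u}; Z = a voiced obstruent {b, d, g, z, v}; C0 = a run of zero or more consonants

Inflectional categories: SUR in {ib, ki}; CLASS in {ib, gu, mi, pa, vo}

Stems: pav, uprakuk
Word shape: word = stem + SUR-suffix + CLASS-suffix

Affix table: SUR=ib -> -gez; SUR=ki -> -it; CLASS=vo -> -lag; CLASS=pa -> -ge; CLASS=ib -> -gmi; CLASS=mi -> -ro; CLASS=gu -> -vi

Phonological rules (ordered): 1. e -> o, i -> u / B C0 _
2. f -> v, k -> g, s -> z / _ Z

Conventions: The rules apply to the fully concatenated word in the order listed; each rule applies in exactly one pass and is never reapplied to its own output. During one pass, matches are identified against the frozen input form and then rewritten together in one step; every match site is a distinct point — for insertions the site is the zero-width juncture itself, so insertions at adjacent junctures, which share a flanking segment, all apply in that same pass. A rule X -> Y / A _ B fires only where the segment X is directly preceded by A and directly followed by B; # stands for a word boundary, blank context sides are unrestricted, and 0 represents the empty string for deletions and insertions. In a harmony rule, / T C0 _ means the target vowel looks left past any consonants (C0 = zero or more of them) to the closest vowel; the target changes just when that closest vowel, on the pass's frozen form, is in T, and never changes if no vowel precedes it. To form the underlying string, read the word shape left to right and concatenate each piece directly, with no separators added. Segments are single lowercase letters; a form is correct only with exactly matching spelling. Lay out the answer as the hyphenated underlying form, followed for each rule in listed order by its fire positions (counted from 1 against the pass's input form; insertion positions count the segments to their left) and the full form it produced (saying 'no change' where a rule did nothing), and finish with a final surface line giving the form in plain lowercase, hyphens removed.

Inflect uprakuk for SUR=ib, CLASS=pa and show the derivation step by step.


underlying: uprakuk-gez-ge
1. e -> o, i -> u / B C0 _: fires at position(s) 9: uprakukgozge
2. f -> v, k -> g, s -> z / _ Z: fires at position(s) 7: uprakuggozge
surface: uprakuggozge
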